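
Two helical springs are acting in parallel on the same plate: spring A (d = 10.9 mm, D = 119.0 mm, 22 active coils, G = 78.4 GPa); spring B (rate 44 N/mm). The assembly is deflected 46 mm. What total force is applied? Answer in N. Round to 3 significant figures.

k_A = Gd⁴/(8D³N_a) = (78.4×10³)(10.9⁴)/(8·119.0³·22) = 3.7314 N/mm
Parallel: k_eq = 3.7314 + 44 = 47.731 N/mm
F = k_eq·δ = 47.731·46 = 2195.6 N

2200 N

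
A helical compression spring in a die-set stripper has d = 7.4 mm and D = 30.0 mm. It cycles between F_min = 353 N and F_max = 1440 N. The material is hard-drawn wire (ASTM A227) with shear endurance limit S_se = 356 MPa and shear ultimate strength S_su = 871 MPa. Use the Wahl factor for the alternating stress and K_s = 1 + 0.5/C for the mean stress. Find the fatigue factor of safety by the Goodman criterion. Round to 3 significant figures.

1.61

C = D/d = 30.0/7.4 = 4.0541; K_W = (4C−1)/(4C−4)+0.615/C = 1.3973; K_s = 1+0.5/C = 1.1233
F_a = (F_max−F_min)/2 = 543.5 N; F_m = (F_max+F_min)/2 = 896.5 N
τ_a = K_W·8F_aD/(πd³) = 1.3973 × 102.46 = 143.17 MPa
τ_m = K_s·8F_mD/(πd³) = 1.1233 × 169.01 = 189.86 MPa
Goodman: 1/n_f = τ_a/S_se + τ_m/S_su = 143.17/356 + 189.86/871 = 0.40216 + 0.21798 = 0.62013
n_f = 1/0.62013 = 1.613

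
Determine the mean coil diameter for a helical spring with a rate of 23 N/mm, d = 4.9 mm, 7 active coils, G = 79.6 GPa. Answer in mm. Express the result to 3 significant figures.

32.9 mm

D = (Gd⁴/(8N_a·k))^(1/3) = (79.6×10³·4.9⁴/(8·7·23))^(1/3)
  = (35627.2)^(1/3) = 32.9049 mm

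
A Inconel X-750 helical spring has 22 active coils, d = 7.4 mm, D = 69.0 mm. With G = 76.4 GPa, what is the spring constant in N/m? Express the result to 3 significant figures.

k = Gd⁴/(8D³N_a) = (76.4×10³ × 7.4⁴) / (8 × 69.0³ × 22)
  = 2.29097e+08 / 5.78176e+07 = 3.9624 N/mm = 3962.4 N/m

3960 N/m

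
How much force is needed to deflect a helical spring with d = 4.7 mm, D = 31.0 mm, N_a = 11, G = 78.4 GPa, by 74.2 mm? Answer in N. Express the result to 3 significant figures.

1080 N

k = Gd⁴/(8D³N_a) = (78.4×10³)(4.7⁴)/(8·31.0³·11) = 14.593 N/mm
F = k·δ = 14.593 × 74.2 = 1082.8 N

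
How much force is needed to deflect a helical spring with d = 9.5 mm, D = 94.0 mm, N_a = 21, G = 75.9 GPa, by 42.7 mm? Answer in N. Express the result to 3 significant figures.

k = Gd⁴/(8D³N_a) = (75.9×10³)(9.5⁴)/(8·94.0³·21) = 4.4304 N/mm
F = k·δ = 4.4304 × 42.7 = 189.18 N

189 N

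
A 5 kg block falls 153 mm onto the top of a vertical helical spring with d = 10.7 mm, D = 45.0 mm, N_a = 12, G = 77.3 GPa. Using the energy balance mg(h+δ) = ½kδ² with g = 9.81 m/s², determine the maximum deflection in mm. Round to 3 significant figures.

11.8 mm

k = Gd⁴/(8D³N_a) = (77.3×10³)(10.7⁴)/(8·45.0³·12) = 115.83 N/mm
W = mg = 5 × 9.81 = 49.05 N
½kδ² − Wδ − Wh = 0 → δ = (W + √(W² + 2kWh))/k
δ = (49.05 + √(2405.9 + 1.73847e+06))/115.83 = (49.05 + 1319.4)/115.83 = 11.815 mm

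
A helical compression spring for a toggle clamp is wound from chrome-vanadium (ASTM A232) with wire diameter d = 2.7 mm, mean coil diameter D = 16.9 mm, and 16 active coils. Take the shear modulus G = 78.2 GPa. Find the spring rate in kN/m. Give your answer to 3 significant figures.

6.73 kN/m

k = Gd⁴/(8D³N_a) = (78.2×10³ × 2.7⁴) / (8 × 16.9³ × 16)
  = 4.15587e+06 / 617832 = 6.7265 N/mm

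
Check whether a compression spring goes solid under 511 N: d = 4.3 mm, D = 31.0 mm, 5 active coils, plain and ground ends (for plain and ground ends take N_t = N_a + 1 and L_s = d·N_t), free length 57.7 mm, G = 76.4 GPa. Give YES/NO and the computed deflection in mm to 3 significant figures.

k = Gd⁴/(8D³N_a) = (76.4×10³)(4.3⁴)/(8·31.0³·5) = 21.919 N/mm
N_t = 6; L_s = 4.3·6 = 25.8 mm; δ_solid = L₀ − L_s = 57.7 − 25.8 = 31.9 mm
δ = F/k = 511/21.919 = 23.313 mm
δ < δ_solid → spring does not go solid

NO, δ = 23.3 mm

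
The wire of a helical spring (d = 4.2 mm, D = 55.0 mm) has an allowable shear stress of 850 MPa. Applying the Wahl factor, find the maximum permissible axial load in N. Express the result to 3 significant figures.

405 N

C = D/d = 55.0/4.2 = 13.0952
K_W = (4C−1)/(4C−4) + 0.615/C = 51.381/48.381 + 0.0470 = 1.1090
τ_max = K·8FD/(πd³) → F_max = τ_allow·πd³/(8DK)
F_max = 850·π·4.2³/(8·55.0·1.1090) = 1.9784e+05/487.95 = 405.46 N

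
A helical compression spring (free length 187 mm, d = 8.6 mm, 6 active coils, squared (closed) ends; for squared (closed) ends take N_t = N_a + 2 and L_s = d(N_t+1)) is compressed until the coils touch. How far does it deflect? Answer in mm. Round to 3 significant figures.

110 mm

N_t = 8; L_s = 8.6·9 = 77.4 mm
δ_solid = L₀ − L_s = 187 − 77.4 = 109.6 mm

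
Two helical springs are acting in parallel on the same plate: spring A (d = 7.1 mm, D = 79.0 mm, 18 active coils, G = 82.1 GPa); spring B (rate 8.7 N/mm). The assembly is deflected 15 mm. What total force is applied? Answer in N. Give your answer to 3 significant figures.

k_A = Gd⁴/(8D³N_a) = (82.1×10³)(7.1⁴)/(8·79.0³·18) = 2.9385 N/mm
Parallel: k_eq = 2.9385 + 8.7 = 11.639 N/mm
F = k_eq·δ = 11.639·15 = 174.58 N

175 N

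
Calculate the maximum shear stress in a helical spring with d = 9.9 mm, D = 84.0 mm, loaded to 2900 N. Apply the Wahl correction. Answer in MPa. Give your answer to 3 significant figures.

Spring index C = D/d = 84.0/9.9 = 8.4848
K_W = (4C−1)/(4C−4) + 0.615/C = 32.939/29.939 + 0.0725 = 1.1727
τ₀ = 8FD/(πd³) = 8·2900·84.0/(π·9.9³) = 1.9488e+06/3048.3 = 639.31 MPa
τ_max = K·τ₀ = 1.1727 × 639.31 = 749.71 MPa

750 MPa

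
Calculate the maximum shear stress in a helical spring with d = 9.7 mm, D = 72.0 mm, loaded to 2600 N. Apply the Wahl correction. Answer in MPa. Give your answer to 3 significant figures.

Spring index C = D/d = 72.0/9.7 = 7.4227
K_W = (4C−1)/(4C−4) + 0.615/C = 28.691/25.691 + 0.0829 = 1.1996
τ₀ = 8FD/(πd³) = 8·2600·72.0/(π·9.7³) = 1.4976e+06/2867.2 = 522.31 MPa
τ_max = K·τ₀ = 1.1996 × 522.31 = 626.58 MPa

627 MPa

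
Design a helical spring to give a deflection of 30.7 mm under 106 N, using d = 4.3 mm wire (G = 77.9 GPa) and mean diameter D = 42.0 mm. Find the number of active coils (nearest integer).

13

Required rate k = F/δ = 106/30.7 = 3.4528 N/mm
N_a = Gd⁴/(8D³k) = (77.9×10³ × 4.3⁴)/(8 × 42.0³ × 3.4528)
    = 2.66325e+07 / 2.04647e+06 = 13.01 → 13 coils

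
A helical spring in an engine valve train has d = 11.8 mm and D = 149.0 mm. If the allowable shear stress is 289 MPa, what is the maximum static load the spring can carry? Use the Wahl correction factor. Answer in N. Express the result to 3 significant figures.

1120 N

C = D/d = 149.0/11.8 = 12.6271
K_W = (4C−1)/(4C−4) + 0.615/C = 49.508/46.508 + 0.0487 = 1.1132
τ_max = K·8FD/(πd³) → F_max = τ_allow·πd³/(8DK)
F_max = 289·π·11.8³/(8·149.0·1.1132) = 1.4917e+06/1326.9 = 1124.2 N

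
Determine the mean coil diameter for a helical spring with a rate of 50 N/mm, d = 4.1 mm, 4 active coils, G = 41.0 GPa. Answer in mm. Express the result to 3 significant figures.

19.3 mm

D = (Gd⁴/(8N_a·k))^(1/3) = (41.0×10³·4.1⁴/(8·4·50))^(1/3)
  = (7241.01)^(1/3) = 19.3464 mm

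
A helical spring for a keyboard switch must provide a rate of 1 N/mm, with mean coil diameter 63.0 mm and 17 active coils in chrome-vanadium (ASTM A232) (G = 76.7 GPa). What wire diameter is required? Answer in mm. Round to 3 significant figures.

4.59 mm

d = (8D³N_a·k / G)^(1/4) = (8·63.0³·17·1 / (76.7×10³))^0.25
  = (443.37)^0.25 = 4.5887 mm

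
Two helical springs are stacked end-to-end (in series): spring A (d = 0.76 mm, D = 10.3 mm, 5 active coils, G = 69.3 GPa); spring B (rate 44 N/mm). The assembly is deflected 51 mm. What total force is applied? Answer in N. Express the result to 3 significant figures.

26.7 N

k_A = Gd⁴/(8D³N_a) = (69.3×10³)(0.76⁴)/(8·10.3³·5) = 0.52895 N/mm
Series: 1/k_eq = 1/0.52895 + 1/44 = 1.9133; k_eq = 0.52267 N/mm
F = k_eq·δ = 0.52267·51 = 26.656 N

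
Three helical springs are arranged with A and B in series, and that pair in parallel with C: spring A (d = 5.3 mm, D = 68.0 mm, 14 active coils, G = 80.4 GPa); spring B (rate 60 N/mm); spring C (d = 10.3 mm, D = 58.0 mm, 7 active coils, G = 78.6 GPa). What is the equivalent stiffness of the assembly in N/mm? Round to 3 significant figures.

82.7 N/mm

k_A = Gd⁴/(8D³N_a) = (80.4×10³)(5.3⁴)/(8·68.0³·14) = 1.8014 N/mm
k_C = Gd⁴/(8D³N_a) = (78.6×10³)(10.3⁴)/(8·58.0³·7) = 80.965 N/mm
Springs A,B series: k_AB = 1/(1/1.8014+1/60) = 1.7489 N/mm; parallel with C: k_eq = 1.7489+80.965 = 82.714 N/mm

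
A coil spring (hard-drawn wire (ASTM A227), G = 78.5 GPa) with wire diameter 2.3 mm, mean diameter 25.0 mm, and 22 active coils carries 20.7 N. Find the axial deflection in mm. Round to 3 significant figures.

k = Gd⁴/(8D³N_a) = (78.5×10³)(2.3⁴)/(8·25.0³·22) = 0.79882 N/mm
δ = F/k = 20.7 / 0.79882 = 25.913 mm

25.9 mm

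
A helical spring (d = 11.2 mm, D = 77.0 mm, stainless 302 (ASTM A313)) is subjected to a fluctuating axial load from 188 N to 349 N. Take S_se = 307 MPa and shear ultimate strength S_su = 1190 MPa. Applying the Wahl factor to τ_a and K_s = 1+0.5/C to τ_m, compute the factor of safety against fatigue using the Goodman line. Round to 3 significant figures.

12.8

C = D/d = 77.0/11.2 = 6.8750; K_W = (4C−1)/(4C−4)+0.615/C = 1.2171; K_s = 1+0.5/C = 1.0727
F_a = (F_max−F_min)/2 = 80.5 N; F_m = (F_max+F_min)/2 = 268.5 N
τ_a = K_W·8F_aD/(πd³) = 1.2171 × 11.235 = 13.674 MPa
τ_m = K_s·8F_mD/(πd³) = 1.0727 × 37.473 = 40.199 MPa
Goodman: 1/n_f = τ_a/S_se + τ_m/S_su = 13.674/307 + 40.199/1190 = 0.04454 + 0.03378 = 0.078322
n_f = 1/0.078322 = 12.77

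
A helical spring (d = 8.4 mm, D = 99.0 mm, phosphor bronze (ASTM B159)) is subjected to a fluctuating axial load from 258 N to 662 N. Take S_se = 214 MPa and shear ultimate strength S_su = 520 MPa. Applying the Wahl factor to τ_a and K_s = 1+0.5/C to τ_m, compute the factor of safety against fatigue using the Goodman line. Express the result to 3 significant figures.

1.19

C = D/d = 99.0/8.4 = 11.7857; K_W = (4C−1)/(4C−4)+0.615/C = 1.1217; K_s = 1+0.5/C = 1.0424
F_a = (F_max−F_min)/2 = 202 N; F_m = (F_max+F_min)/2 = 460 N
τ_a = K_W·8F_aD/(πd³) = 1.1217 × 85.919 = 96.377 MPa
τ_m = K_s·8F_mD/(πd³) = 1.0424 × 195.66 = 203.96 MPa
Goodman: 1/n_f = τ_a/S_se + τ_m/S_su = 96.377/214 + 203.96/520 = 0.45036 + 0.39223 = 0.84259
n_f = 1/0.84259 = 1.187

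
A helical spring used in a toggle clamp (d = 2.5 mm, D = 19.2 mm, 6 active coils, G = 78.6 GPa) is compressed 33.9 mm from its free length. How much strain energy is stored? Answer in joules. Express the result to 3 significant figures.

5.19 J

k = Gd⁴/(8D³N_a) = (78.6×10³)(2.5⁴)/(8·19.2³·6) = 9.0373 N/mm
U = ½kδ² = 0.5 × 9.0373 × 33.9² = 5192.9 N·mm = 5.1929 J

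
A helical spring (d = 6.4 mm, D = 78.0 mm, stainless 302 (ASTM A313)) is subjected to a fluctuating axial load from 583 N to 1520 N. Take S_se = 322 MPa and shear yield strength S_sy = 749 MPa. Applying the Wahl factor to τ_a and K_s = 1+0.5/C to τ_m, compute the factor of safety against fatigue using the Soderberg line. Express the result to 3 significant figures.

0.427

C = D/d = 78.0/6.4 = 12.1875; K_W = (4C−1)/(4C−4)+0.615/C = 1.1175; K_s = 1+0.5/C = 1.0410
F_a = (F_max−F_min)/2 = 468.5 N; F_m = (F_max+F_min)/2 = 1051.5 N
τ_a = K_W·8F_aD/(πd³) = 1.1175 × 354.98 = 396.69 MPa
τ_m = K_s·8F_mD/(πd³) = 1.0410 × 796.72 = 829.4 MPa
Soderberg: 1/n_f = τ_a/S_se + τ_m/S_sy = 396.69/322 + 829.4/749 = 1.23196 + 1.10735 = 2.3393
n_f = 1/2.3393 = 0.4275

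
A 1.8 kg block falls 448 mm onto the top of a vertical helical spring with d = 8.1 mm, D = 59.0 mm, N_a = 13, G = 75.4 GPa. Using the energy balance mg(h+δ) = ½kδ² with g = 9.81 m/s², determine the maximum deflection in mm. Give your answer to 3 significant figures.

33.5 mm

k = Gd⁴/(8D³N_a) = (75.4×10³)(8.1⁴)/(8·59.0³·13) = 15.196 N/mm
W = mg = 1.8 × 9.81 = 17.658 N
½kδ² − Wδ − Wh = 0 → δ = (W + √(W² + 2kWh))/k
δ = (17.658 + √(311.8 + 240421))/15.196 = (17.658 + 490.64)/15.196 = 33.45 mm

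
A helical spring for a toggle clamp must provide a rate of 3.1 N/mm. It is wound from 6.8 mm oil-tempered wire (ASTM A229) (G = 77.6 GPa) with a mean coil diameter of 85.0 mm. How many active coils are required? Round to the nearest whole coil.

N_a = Gd⁴/(8D³k) = (77.6×10³ × 6.8⁴)/(8 × 85.0³ × 3.1)
    = 1.65919e+08 / 1.52303e+07 = 10.89 → 11 coils

11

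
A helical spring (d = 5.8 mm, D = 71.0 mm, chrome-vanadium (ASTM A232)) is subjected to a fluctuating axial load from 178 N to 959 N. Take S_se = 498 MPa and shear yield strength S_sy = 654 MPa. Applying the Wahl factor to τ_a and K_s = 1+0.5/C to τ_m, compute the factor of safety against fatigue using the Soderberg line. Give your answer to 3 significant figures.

0.606

C = D/d = 71.0/5.8 = 12.2414; K_W = (4C−1)/(4C−4)+0.615/C = 1.1170; K_s = 1+0.5/C = 1.0408
F_a = (F_max−F_min)/2 = 390.5 N; F_m = (F_max+F_min)/2 = 568.5 N
τ_a = K_W·8F_aD/(πd³) = 1.1170 × 361.86 = 404.18 MPa
τ_m = K_s·8F_mD/(πd³) = 1.0408 × 526.8 = 548.32 MPa
Soderberg: 1/n_f = τ_a/S_se + τ_m/S_sy = 404.18/498 + 548.32/654 = 0.81160 + 0.83840 = 1.65
n_f = 1/1.65 = 0.6061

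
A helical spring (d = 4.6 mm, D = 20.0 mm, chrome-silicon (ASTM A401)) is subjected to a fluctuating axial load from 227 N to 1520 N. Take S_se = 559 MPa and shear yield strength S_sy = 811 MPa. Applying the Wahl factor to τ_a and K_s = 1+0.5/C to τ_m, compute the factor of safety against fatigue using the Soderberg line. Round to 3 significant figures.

0.687

C = D/d = 20.0/4.6 = 4.3478; K_W = (4C−1)/(4C−4)+0.615/C = 1.3655; K_s = 1+0.5/C = 1.1150
F_a = (F_max−F_min)/2 = 646.5 N; F_m = (F_max+F_min)/2 = 873.5 N
τ_a = K_W·8F_aD/(πd³) = 1.3655 × 338.27 = 461.9 MPa
τ_m = K_s·8F_mD/(πd³) = 1.1150 × 457.05 = 509.61 MPa
Soderberg: 1/n_f = τ_a/S_se + τ_m/S_sy = 461.9/559 + 509.61/811 = 0.82630 + 0.62837 = 1.4547
n_f = 1/1.4547 = 0.6874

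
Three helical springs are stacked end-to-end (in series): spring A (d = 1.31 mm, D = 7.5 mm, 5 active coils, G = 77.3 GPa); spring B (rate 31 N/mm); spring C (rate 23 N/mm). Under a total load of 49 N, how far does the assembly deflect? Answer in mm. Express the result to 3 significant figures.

k_A = Gd⁴/(8D³N_a) = (77.3×10³)(1.31⁴)/(8·7.5³·5) = 13.49 N/mm
Series: 1/k_eq = 1/13.49 + 1/31 + 1/23 = 0.14986; k_eq = 6.6727 N/mm
δ = F/k_eq = 49/6.6727 = 7.3433 mm

7.34 mm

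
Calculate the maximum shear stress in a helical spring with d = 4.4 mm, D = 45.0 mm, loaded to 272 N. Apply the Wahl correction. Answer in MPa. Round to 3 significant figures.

418 MPa

Spring index C = D/d = 45.0/4.4 = 10.2273
K_W = (4C−1)/(4C−4) + 0.615/C = 39.909/36.909 + 0.0601 = 1.1414
τ₀ = 8FD/(πd³) = 8·272·45.0/(π·4.4³) = 97920/267.61 = 365.9 MPa
τ_max = K·τ₀ = 1.1414 × 365.9 = 417.64 MPa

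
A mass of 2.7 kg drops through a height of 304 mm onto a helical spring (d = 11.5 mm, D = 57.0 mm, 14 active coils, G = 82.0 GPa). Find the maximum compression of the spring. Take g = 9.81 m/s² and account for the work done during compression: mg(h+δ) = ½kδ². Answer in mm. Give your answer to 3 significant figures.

k = Gd⁴/(8D³N_a) = (82.0×10³)(11.5⁴)/(8·57.0³·14) = 69.145 N/mm
W = mg = 2.7 × 9.81 = 26.487 N
½kδ² − Wδ − Wh = 0 → δ = (W + √(W² + 2kWh))/k
δ = (26.487 + √(701.56 + 1.11352e+06))/69.145 = (26.487 + 1055.6)/69.145 = 15.649 mm

15.6 mm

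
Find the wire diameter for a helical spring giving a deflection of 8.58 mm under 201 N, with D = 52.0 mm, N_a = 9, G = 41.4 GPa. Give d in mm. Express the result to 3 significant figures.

8.70 mm

Required rate k = F/δ = 201/8.58 = 23.427 N/mm
d = (8D³N_a·k / G)^(1/4) = (8·52.0³·9·23.427 / (41.4×10³))^0.25
  = (5728.6)^0.25 = 8.6999 mm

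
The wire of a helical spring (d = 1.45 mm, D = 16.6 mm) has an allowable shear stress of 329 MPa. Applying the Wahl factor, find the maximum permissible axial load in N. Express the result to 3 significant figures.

21.1 N

C = D/d = 16.6/1.45 = 11.4483
K_W = (4C−1)/(4C−4) + 0.615/C = 44.793/41.793 + 0.0537 = 1.1255
τ_max = K·8FD/(πd³) → F_max = τ_allow·πd³/(8DK)
F_max = 329·π·1.45³/(8·16.6·1.1255) = 3151/149.47 = 21.082 N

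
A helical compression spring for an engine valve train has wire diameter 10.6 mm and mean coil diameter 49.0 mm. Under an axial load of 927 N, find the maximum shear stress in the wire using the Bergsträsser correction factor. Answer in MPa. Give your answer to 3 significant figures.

Spring index C = D/d = 49.0/10.6 = 4.6226
K_B = (4C+2)/(4C−3) = 20.491/15.491 = 1.3228
τ₀ = 8FD/(πd³) = 8·927·49.0/(π·10.6³) = 363384/3741.7 = 97.118 MPa
τ_max = K·τ₀ = 1.3228 × 97.118 = 128.47 MPa

128 MPa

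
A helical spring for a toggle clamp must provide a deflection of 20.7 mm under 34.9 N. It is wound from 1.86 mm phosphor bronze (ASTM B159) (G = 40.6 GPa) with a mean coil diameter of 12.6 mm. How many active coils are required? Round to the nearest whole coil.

Required rate k = F/δ = 34.9/20.7 = 1.686 N/mm
N_a = Gd⁴/(8D³k) = (40.6×10³ × 1.86⁴)/(8 × 12.6³ × 1.686)
    = 485935 / 26980.9 = 18.01 → 18 coils

18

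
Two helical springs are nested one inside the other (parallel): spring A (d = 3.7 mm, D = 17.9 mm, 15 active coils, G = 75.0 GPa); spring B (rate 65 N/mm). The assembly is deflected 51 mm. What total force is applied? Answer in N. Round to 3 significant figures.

k_A = Gd⁴/(8D³N_a) = (75.0×10³)(3.7⁴)/(8·17.9³·15) = 20.423 N/mm
Parallel: k_eq = 20.423 + 65 = 85.423 N/mm
F = k_eq·δ = 85.423·51 = 4356.6 N

4360 N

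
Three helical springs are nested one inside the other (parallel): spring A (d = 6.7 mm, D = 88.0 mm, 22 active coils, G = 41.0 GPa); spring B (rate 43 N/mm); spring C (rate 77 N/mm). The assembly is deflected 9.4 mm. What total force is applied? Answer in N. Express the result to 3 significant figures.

1130 N

k_A = Gd⁴/(8D³N_a) = (41.0×10³)(6.7⁴)/(8·88.0³·22) = 0.68885 N/mm
Parallel: k_eq = 0.68885 + 43 + 77 = 120.69 N/mm
F = k_eq·δ = 120.69·9.4 = 1134.5 N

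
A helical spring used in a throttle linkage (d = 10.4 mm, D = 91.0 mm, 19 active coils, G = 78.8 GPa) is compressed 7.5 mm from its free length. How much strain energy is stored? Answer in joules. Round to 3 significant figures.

0.226 J

k = Gd⁴/(8D³N_a) = (78.8×10³)(10.4⁴)/(8·91.0³·19) = 8.0481 N/mm
U = ½kδ² = 0.5 × 8.0481 × 7.5² = 226.35 N·mm = 0.22635 J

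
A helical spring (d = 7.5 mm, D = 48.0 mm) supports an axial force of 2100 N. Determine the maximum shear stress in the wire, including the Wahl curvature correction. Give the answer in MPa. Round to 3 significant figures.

751 MPa

Spring index C = D/d = 48.0/7.5 = 6.4000
K_W = (4C−1)/(4C−4) + 0.615/C = 24.600/21.600 + 0.0961 = 1.2350
τ₀ = 8FD/(πd³) = 8·2100·48.0/(π·7.5³) = 806400/1325.4 = 608.44 MPa
τ_max = K·τ₀ = 1.2350 × 608.44 = 751.41 MPa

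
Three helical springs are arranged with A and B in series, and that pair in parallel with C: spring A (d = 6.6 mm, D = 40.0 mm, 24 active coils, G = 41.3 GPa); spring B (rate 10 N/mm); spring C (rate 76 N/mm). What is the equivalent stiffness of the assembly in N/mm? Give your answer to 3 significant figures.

k_A = Gd⁴/(8D³N_a) = (41.3×10³)(6.6⁴)/(8·40.0³·24) = 6.3774 N/mm
Springs A,B series: k_AB = 1/(1/6.3774+1/10) = 3.894 N/mm; parallel with C: k_eq = 3.894+76 = 79.894 N/mm

79.9 N/mm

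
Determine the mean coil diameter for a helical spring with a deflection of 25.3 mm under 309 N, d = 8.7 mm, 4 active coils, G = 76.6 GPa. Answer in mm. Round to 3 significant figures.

Required rate k = F/δ = 309/25.3 = 12.213 N/mm
D = (Gd⁴/(8N_a·k))^(1/3) = (76.6×10³·8.7⁴/(8·4·12.213))^(1/3)
  = (1.12284e+06)^(1/3) = 103.9376 mm

104 mm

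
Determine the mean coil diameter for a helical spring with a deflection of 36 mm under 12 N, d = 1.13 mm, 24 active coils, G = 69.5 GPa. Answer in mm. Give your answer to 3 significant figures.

12.1 mm

Required rate k = F/δ = 12/36 = 0.33333 N/mm
D = (Gd⁴/(8N_a·k))^(1/3) = (69.5×10³·1.13⁴/(8·24·0.33333))^(1/3)
  = (1770.59)^(1/3) = 12.0978 mm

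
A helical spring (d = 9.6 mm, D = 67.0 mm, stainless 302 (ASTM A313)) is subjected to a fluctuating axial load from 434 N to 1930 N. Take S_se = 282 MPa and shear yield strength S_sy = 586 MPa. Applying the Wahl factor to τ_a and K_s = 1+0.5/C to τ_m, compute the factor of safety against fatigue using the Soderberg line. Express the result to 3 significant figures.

0.964

C = D/d = 67.0/9.6 = 6.9792; K_W = (4C−1)/(4C−4)+0.615/C = 1.2136; K_s = 1+0.5/C = 1.0716
F_a = (F_max−F_min)/2 = 748 N; F_m = (F_max+F_min)/2 = 1182 N
τ_a = K_W·8F_aD/(πd³) = 1.2136 × 144.25 = 175.05 MPa
τ_m = K_s·8F_mD/(πd³) = 1.0716 × 227.94 = 244.27 MPa
Soderberg: 1/n_f = τ_a/S_se + τ_m/S_sy = 175.05/282 + 244.27/586 = 0.62074 + 0.41684 = 1.0376
n_f = 1/1.0376 = 0.9638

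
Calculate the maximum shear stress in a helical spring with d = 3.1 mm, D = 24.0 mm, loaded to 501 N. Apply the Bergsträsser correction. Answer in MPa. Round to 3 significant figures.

1210 MPa

Spring index C = D/d = 24.0/3.1 = 7.7419
K_B = (4C+2)/(4C−3) = 32.968/27.968 = 1.1788
τ₀ = 8FD/(πd³) = 8·501·24.0/(π·3.1³) = 96192/93.591 = 1027.8 MPa
τ_max = K·τ₀ = 1.1788 × 1027.8 = 1211.5 MPa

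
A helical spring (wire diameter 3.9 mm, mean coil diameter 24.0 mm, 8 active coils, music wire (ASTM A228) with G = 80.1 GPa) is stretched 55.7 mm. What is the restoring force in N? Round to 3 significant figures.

k = Gd⁴/(8D³N_a) = (80.1×10³)(3.9⁴)/(8·24.0³·8) = 20.945 N/mm
F = k·δ = 20.945 × 55.7 = 1166.6 N

1170 N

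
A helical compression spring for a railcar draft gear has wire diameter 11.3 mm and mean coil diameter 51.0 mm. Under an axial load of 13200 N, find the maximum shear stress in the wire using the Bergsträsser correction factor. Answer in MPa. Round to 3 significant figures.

Spring index C = D/d = 51.0/11.3 = 4.5133
K_B = (4C+2)/(4C−3) = 20.053/15.053 = 1.3322
τ₀ = 8FD/(πd³) = 8·13200·51.0/(π·11.3³) = 5.3856e+06/4533 = 1188.1 MPa
τ_max = K·τ₀ = 1.3322 × 1188.1 = 1582.7 MPa

1580 MPa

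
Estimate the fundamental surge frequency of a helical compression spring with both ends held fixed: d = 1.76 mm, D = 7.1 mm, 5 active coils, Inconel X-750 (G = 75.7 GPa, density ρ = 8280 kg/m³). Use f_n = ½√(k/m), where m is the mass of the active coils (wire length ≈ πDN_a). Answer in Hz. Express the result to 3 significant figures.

k = Gd⁴/(8D³N_a) = (75.7×10³)(1.76⁴)/(8·7.1³·5) = 50.735 N/mm = 50735 N/m
Wire length L = πDN_a = π·7.1·5 = 111.53 mm
m = ρ·(πd²/4)·L = 8280 × 2.4328×10⁻⁶ m² × 0.11153 m = 0.0022466 kg
f_n = ½√(k/m) = 0.5·√(50735/0.0022466) = 0.5·√(2.2583e+07) = 2376.1 Hz

2380 Hz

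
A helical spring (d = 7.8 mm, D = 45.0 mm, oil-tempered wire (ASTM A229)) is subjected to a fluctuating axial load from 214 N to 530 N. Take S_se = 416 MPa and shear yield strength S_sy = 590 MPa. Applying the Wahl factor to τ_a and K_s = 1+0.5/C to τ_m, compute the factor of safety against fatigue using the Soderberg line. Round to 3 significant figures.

3.55

C = D/d = 45.0/7.8 = 5.7692; K_W = (4C−1)/(4C−4)+0.615/C = 1.2639; K_s = 1+0.5/C = 1.0867
F_a = (F_max−F_min)/2 = 158 N; F_m = (F_max+F_min)/2 = 372 N
τ_a = K_W·8F_aD/(πd³) = 1.2639 × 38.153 = 48.22 MPa
τ_m = K_s·8F_mD/(πd³) = 1.0867 × 89.828 = 97.613 MPa
Soderberg: 1/n_f = τ_a/S_se + τ_m/S_sy = 48.22/416 + 97.613/590 = 0.11591 + 0.16545 = 0.28136
n_f = 1/0.28136 = 3.554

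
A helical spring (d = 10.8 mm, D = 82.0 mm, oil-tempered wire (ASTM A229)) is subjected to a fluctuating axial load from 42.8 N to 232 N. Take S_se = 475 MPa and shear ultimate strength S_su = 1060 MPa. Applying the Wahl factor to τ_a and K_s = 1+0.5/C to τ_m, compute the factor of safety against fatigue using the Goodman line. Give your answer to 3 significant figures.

16.0

C = D/d = 82.0/10.8 = 7.5926; K_W = (4C−1)/(4C−4)+0.615/C = 1.1948; K_s = 1+0.5/C = 1.0659
F_a = (F_max−F_min)/2 = 94.6 N; F_m = (F_max+F_min)/2 = 137.4 N
τ_a = K_W·8F_aD/(πd³) = 1.1948 × 15.681 = 18.735 MPa
τ_m = K_s·8F_mD/(πd³) = 1.0659 × 22.776 = 24.275 MPa
Goodman: 1/n_f = τ_a/S_se + τ_m/S_su = 18.735/475 + 24.275/1060 = 0.03944 + 0.02290 = 0.062344
n_f = 1/0.062344 = 16.04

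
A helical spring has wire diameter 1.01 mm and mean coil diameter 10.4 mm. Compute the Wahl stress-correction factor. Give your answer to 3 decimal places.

C = D/d = 10.4/1.01 = 10.2970
K_W = (4C−1)/(4C−4) + 0.615/C = 40.188/37.188 + 0.0597 = 1.1404

1.140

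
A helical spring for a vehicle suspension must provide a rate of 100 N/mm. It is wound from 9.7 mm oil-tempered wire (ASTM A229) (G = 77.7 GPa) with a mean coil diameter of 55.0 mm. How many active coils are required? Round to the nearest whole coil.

5

N_a = Gd⁴/(8D³k) = (77.7×10³ × 9.7⁴)/(8 × 55.0³ × 100)
    = 6.87873e+08 / 1.331e+08 = 5.168 → 5 coils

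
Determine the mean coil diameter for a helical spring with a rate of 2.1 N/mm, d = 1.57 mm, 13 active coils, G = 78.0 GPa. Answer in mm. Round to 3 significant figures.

D = (Gd⁴/(8N_a·k))^(1/3) = (78.0×10³·1.57⁴/(8·13·2.1))^(1/3)
  = (2169.9)^(1/3) = 12.9463 mm

12.9 mm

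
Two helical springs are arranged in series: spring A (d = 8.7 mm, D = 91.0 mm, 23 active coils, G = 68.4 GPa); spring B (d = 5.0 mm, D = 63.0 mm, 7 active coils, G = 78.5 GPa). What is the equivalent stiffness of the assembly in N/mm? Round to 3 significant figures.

1.56 N/mm

k_A = Gd⁴/(8D³N_a) = (68.4×10³)(8.7⁴)/(8·91.0³·23) = 2.8261 N/mm
k_B = Gd⁴/(8D³N_a) = (78.5×10³)(5.0⁴)/(8·63.0³·7) = 3.5038 N/mm
Series: 1/k_eq = 1/2.8261 + 1/3.5038 = 0.63925; k_eq = 1.5643 N/mm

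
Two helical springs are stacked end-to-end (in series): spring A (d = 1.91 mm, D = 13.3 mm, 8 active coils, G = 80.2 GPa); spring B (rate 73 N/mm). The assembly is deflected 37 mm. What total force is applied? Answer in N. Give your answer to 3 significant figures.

239 N

k_A = Gd⁴/(8D³N_a) = (80.2×10³)(1.91⁴)/(8·13.3³·8) = 7.0888 N/mm
Series: 1/k_eq = 1/7.0888 + 1/73 = 0.15477; k_eq = 6.4614 N/mm
F = k_eq·δ = 6.4614·37 = 239.07 N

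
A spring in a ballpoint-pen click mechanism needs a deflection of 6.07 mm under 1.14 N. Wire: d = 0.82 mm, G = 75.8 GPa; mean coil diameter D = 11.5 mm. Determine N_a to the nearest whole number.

15

Required rate k = F/δ = 1.14/6.07 = 0.18781 N/mm
N_a = Gd⁴/(8D³k) = (75.8×10³ × 0.82⁴)/(8 × 11.5³ × 0.18781)
    = 34270.8 / 2285.07 = 15 → 15 coils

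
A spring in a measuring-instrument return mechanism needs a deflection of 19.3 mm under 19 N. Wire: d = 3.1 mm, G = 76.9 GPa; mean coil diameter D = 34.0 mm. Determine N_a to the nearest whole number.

23

Required rate k = F/δ = 19/19.3 = 0.98446 N/mm
N_a = Gd⁴/(8D³k) = (76.9×10³ × 3.1⁴)/(8 × 34.0³ × 0.98446)
    = 7.10188e+06 / 309544 = 22.94 → 23 coils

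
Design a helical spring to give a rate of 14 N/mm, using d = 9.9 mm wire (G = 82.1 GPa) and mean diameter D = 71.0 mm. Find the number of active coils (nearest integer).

20

N_a = Gd⁴/(8D³k) = (82.1×10³ × 9.9⁴)/(8 × 71.0³ × 14)
    = 7.88649e+08 / 4.0086e+07 = 19.67 → 20 coils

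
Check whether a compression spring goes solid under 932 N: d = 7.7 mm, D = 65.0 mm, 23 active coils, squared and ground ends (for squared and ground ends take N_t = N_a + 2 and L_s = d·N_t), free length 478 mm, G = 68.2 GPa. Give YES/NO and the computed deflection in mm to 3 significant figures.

NO, δ = 196 mm

k = Gd⁴/(8D³N_a) = (68.2×10³)(7.7⁴)/(8·65.0³·23) = 4.7445 N/mm
N_t = 25; L_s = 7.7·25 = 192.5 mm; δ_solid = L₀ − L_s = 478 − 192.5 = 285.5 mm
δ = F/k = 932/4.7445 = 196.44 mm
δ < δ_solid → spring does not go solid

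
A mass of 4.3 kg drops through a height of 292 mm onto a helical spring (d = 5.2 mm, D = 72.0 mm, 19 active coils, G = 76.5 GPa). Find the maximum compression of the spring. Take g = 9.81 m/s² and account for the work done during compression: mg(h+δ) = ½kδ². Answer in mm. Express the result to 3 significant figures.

k = Gd⁴/(8D³N_a) = (76.5×10³)(5.2⁴)/(8·72.0³·19) = 0.9859 N/mm
W = mg = 4.3 × 9.81 = 42.183 N
½kδ² − Wδ − Wh = 0 → δ = (W + √(W² + 2kWh))/k
δ = (42.183 + √(1779.4 + 24287.6))/0.9859 = (42.183 + 161.45)/0.9859 = 206.55 mm

207 mm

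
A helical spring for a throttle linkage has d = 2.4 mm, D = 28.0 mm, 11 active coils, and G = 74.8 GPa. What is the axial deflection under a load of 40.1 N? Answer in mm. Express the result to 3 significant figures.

k = Gd⁴/(8D³N_a) = (74.8×10³)(2.4⁴)/(8·28.0³·11) = 1.2847 N/mm
δ = F/k = 40.1 / 1.2847 = 31.214 mm

31.2 mm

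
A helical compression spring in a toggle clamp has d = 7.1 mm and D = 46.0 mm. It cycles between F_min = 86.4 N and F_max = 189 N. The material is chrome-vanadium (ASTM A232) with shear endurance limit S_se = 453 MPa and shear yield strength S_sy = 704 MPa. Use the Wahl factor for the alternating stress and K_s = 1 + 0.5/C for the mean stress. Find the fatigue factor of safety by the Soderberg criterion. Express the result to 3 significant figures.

8.73

C = D/d = 46.0/7.1 = 6.4789; K_W = (4C−1)/(4C−4)+0.615/C = 1.2318; K_s = 1+0.5/C = 1.0772
F_a = (F_max−F_min)/2 = 51.3 N; F_m = (F_max+F_min)/2 = 137.7 N
τ_a = K_W·8F_aD/(πd³) = 1.2318 × 16.79 = 20.682 MPa
τ_m = K_s·8F_mD/(πd³) = 1.0772 × 45.067 = 48.545 MPa
Soderberg: 1/n_f = τ_a/S_se + τ_m/S_sy = 20.682/453 + 48.545/704 = 0.04565 + 0.06896 = 0.11461
n_f = 1/0.11461 = 8.725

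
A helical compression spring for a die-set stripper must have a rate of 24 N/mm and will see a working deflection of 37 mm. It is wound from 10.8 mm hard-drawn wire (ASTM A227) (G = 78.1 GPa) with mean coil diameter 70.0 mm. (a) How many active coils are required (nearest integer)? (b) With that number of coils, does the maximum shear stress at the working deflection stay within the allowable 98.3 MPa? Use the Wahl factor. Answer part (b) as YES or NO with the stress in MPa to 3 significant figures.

N_a = Gd⁴/(8D³k) = (78.1×10³)(10.8⁴)/(8·70.0³·24) = 16.13 → N_a = 16
Actual rate k = Gd⁴/(8D³·16) = 24.201 N/mm
Working load F = kδ = 24.201·37 = 895.45 N
C = 70.0/10.8 = 6.4815; K_W = (4C−1)/(4C−4)+0.615/C = 1.2317
τ_max = K_W·8FD/(πd³) = 1.2317·126.71 = 156.07 MPa
τ_max > 98.3 MPa → exceeds allowable

(a) 16 coils; (b) NO, τ_max = 156 MPa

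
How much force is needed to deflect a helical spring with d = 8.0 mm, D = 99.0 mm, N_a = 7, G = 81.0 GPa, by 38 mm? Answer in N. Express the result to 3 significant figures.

232 N

k = Gd⁴/(8D³N_a) = (81.0×10³)(8.0⁴)/(8·99.0³·7) = 6.1059 N/mm
F = k·δ = 6.1059 × 38 = 232.03 N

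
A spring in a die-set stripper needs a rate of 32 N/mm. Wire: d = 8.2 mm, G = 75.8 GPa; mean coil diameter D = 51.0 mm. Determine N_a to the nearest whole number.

N_a = Gd⁴/(8D³k) = (75.8×10³ × 8.2⁴)/(8 × 51.0³ × 32)
    = 3.42708e+08 / 3.39587e+07 = 10.09 → 10 coils

10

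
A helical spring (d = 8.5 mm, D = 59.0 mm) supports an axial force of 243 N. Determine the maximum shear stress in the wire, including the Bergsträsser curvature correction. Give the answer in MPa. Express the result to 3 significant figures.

Spring index C = D/d = 59.0/8.5 = 6.9412
K_B = (4C+2)/(4C−3) = 29.765/24.765 = 1.2019
τ₀ = 8FD/(πd³) = 8·243·59.0/(π·8.5³) = 114696/1929.3 = 59.449 MPa
τ_max = K·τ₀ = 1.2019 × 59.449 = 71.451 MPa

71.5 MPa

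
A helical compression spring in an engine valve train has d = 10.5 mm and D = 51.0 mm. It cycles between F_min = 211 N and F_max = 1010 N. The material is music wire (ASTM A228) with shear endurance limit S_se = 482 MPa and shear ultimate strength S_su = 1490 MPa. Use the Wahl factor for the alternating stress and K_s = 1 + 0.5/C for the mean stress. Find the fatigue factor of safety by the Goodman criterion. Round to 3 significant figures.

5.76

C = D/d = 51.0/10.5 = 4.8571; K_W = (4C−1)/(4C−4)+0.615/C = 1.3211; K_s = 1+0.5/C = 1.1029
F_a = (F_max−F_min)/2 = 399.5 N; F_m = (F_max+F_min)/2 = 610.5 N
τ_a = K_W·8F_aD/(πd³) = 1.3211 × 44.819 = 59.208 MPa
τ_m = K_s·8F_mD/(πd³) = 1.1029 × 68.49 = 75.541 MPa
Goodman: 1/n_f = τ_a/S_se + τ_m/S_su = 59.208/482 + 75.541/1490 = 0.12284 + 0.05070 = 0.17354
n_f = 1/0.17354 = 5.762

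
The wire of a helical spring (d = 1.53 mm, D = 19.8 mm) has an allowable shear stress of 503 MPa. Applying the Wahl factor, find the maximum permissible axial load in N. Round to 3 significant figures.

C = D/d = 19.8/1.53 = 12.9412
K_W = (4C−1)/(4C−4) + 0.615/C = 50.765/47.765 + 0.0475 = 1.1103
τ_max = K·8FD/(πd³) → F_max = τ_allow·πd³/(8DK)
F_max = 503·π·1.53³/(8·19.8·1.1103) = 5659.7/175.88 = 32.18 N

32.2 N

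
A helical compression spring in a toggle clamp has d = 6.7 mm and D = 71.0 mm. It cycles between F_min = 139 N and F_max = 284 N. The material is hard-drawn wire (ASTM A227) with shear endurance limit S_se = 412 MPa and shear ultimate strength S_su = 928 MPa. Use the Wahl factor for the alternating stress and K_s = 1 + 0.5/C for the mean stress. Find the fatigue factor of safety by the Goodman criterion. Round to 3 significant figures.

C = D/d = 71.0/6.7 = 10.5970; K_W = (4C−1)/(4C−4)+0.615/C = 1.1362; K_s = 1+0.5/C = 1.0472
F_a = (F_max−F_min)/2 = 72.5 N; F_m = (F_max+F_min)/2 = 211.5 N
τ_a = K_W·8F_aD/(πd³) = 1.1362 × 43.582 = 49.518 MPa
τ_m = K_s·8F_mD/(πd³) = 1.0472 × 127.14 = 133.14 MPa
Goodman: 1/n_f = τ_a/S_se + τ_m/S_su = 49.518/412 + 133.14/928 = 0.12019 + 0.14347 = 0.26366
n_f = 1/0.26366 = 3.793

3.79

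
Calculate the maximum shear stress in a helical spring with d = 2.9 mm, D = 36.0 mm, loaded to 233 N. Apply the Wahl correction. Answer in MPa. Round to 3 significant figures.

Spring index C = D/d = 36.0/2.9 = 12.4138
K_W = (4C−1)/(4C−4) + 0.615/C = 48.655/45.655 + 0.0495 = 1.1153
τ₀ = 8FD/(πd³) = 8·233·36.0/(π·2.9³) = 67104/76.62 = 875.8 MPa
τ_max = K·τ₀ = 1.1153 × 875.8 = 976.74 MPa

977 MPa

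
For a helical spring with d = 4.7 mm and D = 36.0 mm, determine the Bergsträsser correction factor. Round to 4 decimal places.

C = D/d = 36.0/4.7 = 7.6596
K_B = (4C+2)/(4C−3) = 32.638/27.638 = 1.1809

1.1809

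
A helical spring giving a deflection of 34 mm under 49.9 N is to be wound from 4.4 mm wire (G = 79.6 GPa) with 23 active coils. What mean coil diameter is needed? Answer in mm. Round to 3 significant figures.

Required rate k = F/δ = 49.9/34 = 1.4676 N/mm
D = (Gd⁴/(8N_a·k))^(1/3) = (79.6×10³·4.4⁴/(8·23·1.4676))^(1/3)
  = (110480)^(1/3) = 47.9838 mm

48.0 mm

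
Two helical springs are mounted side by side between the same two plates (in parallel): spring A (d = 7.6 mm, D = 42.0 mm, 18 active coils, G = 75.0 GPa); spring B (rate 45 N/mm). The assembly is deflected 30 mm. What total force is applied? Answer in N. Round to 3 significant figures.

2050 N

k_A = Gd⁴/(8D³N_a) = (75.0×10³)(7.6⁴)/(8·42.0³·18) = 23.453 N/mm
Parallel: k_eq = 23.453 + 45 = 68.453 N/mm
F = k_eq·δ = 68.453·30 = 2053.6 N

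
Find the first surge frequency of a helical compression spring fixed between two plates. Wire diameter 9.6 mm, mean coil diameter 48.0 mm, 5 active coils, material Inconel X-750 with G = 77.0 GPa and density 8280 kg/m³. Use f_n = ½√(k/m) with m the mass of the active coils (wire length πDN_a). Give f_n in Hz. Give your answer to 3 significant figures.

286 Hz

k = Gd⁴/(8D³N_a) = (77.0×10³)(9.6⁴)/(8·48.0³·5) = 147.84 N/mm = 1.4784e+05 N/m
Wire length L = πDN_a = π·48.0·5 = 753.98 mm
m = ρ·(πd²/4)·L = 8280 × 72.382×10⁻⁶ m² × 0.75398 m = 0.45188 kg
f_n = ½√(k/m) = 0.5·√(1.4784e+05/0.45188) = 0.5·√(3.2717e+05) = 285.99 Hz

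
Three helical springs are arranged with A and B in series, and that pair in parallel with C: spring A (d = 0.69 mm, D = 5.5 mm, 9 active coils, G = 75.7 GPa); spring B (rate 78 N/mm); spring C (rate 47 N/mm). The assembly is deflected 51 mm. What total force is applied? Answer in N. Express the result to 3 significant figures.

k_A = Gd⁴/(8D³N_a) = (75.7×10³)(0.69⁴)/(8·5.5³·9) = 1.4324 N/mm
Springs A,B series: k_AB = 1/(1/1.4324+1/78) = 1.4066 N/mm; parallel with C: k_eq = 1.4066+47 = 48.407 N/mm
F = k_eq·δ = 48.407·51 = 2468.7 N

2470 N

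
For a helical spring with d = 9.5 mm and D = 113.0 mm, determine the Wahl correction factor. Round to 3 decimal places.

1.121

C = D/d = 113.0/9.5 = 11.8947
K_W = (4C−1)/(4C−4) + 0.615/C = 46.579/43.579 + 0.0517 = 1.1205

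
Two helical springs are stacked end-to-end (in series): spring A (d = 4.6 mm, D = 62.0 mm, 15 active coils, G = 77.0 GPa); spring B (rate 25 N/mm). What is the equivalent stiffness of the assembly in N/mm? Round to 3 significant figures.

k_A = Gd⁴/(8D³N_a) = (77.0×10³)(4.6⁴)/(8·62.0³·15) = 1.2055 N/mm
Series: 1/k_eq = 1/1.2055 + 1/25 = 0.86953; k_eq = 1.15 N/mm

1.15 N/mm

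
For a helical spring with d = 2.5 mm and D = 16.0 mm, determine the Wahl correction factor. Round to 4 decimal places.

C = D/d = 16.0/2.5 = 6.4000
K_W = (4C−1)/(4C−4) + 0.615/C = 24.600/21.600 + 0.0961 = 1.2350

1.2350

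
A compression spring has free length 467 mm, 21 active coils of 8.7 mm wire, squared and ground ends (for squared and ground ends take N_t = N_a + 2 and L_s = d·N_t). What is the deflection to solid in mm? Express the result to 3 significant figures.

N_t = 23; L_s = 8.7·23 = 200.1 mm
δ_solid = L₀ − L_s = 467 − 200.1 = 266.9 mm

267 mm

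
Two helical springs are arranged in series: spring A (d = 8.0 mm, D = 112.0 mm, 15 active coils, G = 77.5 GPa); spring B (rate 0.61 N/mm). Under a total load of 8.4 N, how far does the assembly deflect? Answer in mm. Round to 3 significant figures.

k_A = Gd⁴/(8D³N_a) = (77.5×10³)(8.0⁴)/(8·112.0³·15) = 1.8829 N/mm
Series: 1/k_eq = 1/1.8829 + 1/0.61 = 2.1704; k_eq = 0.46074 N/mm
δ = F/k_eq = 8.4/0.46074 = 18.232 mm

18.2 mm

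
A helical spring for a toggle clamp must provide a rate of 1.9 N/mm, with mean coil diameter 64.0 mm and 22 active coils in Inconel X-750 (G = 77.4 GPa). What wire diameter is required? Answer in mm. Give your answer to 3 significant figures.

5.80 mm

d = (8D³N_a·k / G)^(1/4) = (8·64.0³·22·1.9 / (77.4×10³))^0.25
  = (1132.6)^0.25 = 5.8012 mm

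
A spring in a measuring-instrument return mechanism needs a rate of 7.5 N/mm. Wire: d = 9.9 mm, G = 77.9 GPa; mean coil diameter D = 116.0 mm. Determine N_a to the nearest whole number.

N_a = Gd⁴/(8D³k) = (77.9×10³ × 9.9⁴)/(8 × 116.0³ × 7.5)
    = 7.48304e+08 / 9.36538e+07 = 7.99 → 8 coils

8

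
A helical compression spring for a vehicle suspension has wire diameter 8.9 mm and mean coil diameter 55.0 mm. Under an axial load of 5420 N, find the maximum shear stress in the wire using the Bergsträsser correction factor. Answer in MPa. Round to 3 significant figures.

Spring index C = D/d = 55.0/8.9 = 6.1798
K_B = (4C+2)/(4C−3) = 26.719/21.719 = 1.2302
τ₀ = 8FD/(πd³) = 8·5420·55.0/(π·8.9³) = 2.3848e+06/2214.7 = 1076.8 MPa
τ_max = K·τ₀ = 1.2302 × 1076.8 = 1324.7 MPa

1320 MPa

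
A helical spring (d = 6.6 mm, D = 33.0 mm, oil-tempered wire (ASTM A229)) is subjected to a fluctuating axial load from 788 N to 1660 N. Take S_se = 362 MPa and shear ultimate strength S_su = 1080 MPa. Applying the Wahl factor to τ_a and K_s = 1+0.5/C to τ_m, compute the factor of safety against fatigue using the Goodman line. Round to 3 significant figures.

1.21

C = D/d = 33.0/6.6 = 5.0000; K_W = (4C−1)/(4C−4)+0.615/C = 1.3105; K_s = 1+0.5/C = 1.1000
F_a = (F_max−F_min)/2 = 436 N; F_m = (F_max+F_min)/2 = 1224 N
τ_a = K_W·8F_aD/(πd³) = 1.3105 × 127.44 = 167.01 MPa
τ_m = K_s·8F_mD/(πd³) = 1.1000 × 357.77 = 393.55 MPa
Goodman: 1/n_f = τ_a/S_se + τ_m/S_su = 167.01/362 + 393.55/1080 = 0.46136 + 0.36440 = 0.82575
n_f = 1/0.82575 = 1.211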